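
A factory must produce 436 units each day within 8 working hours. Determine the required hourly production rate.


Formula: Production Rate = Daily Demand / Available Hours
Rate = 436 units/day / 8 hours/day
Rate = 54.5 units/hour

54.5 units/hour


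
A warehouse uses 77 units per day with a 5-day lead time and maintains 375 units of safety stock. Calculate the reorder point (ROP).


Formula: ROP = (Daily Demand * Lead Time) + Safety Stock
Demand during lead time = 77 * 5 = 385 units
ROP = 385 + 375 = 760 units

760 units


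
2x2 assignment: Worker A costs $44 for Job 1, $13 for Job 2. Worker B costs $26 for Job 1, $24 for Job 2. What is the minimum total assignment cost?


Option 1: A->1 + B->2 = $44 + $24 = $68
Option 2: A->2 + B->1 = $13 + $26 = $39
Min cost = min($68, $39) = $39

$39


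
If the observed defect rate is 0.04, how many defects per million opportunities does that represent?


DPMO = defect_rate * 1000000 = 0.04 * 1000000

40000


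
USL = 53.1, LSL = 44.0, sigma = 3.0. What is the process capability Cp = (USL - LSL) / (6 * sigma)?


Cp = (53.1 - 44.0) / (6 * 3.0)

0.51


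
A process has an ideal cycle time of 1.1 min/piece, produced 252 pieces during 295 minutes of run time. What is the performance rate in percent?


Formula: Performance = (Ideal CT * Total Count) / Run Time * 100
Ideal output time = 1.1 * 252 = 277.2 min
Performance = 277.2 / 295 * 100 = 94.0%

94.0%


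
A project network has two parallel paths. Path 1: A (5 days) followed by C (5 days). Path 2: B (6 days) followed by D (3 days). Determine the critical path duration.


Path 1 = 5 + 5 = 10 days
Path 2 = 6 + 3 = 9 days
Duration = max(10, 9) = 10 days

10 days


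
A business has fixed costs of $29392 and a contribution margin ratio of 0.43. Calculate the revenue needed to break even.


Formula: BER = Fixed Costs / Contribution Margin Ratio
BER = $29392 / 0.43
BER = $68353.49 (to the nearest cent)

$68353.49


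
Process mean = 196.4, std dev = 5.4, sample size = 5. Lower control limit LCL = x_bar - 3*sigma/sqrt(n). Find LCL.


LCL = 196.4 - 3 * 5.4 / sqrt(5)

189.16


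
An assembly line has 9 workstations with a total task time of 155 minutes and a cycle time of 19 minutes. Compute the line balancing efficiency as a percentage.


Formula: Efficiency = Sum of Task Times / (N_stations * CT) * 100
Total station capacity = 9 stations * 19 min = 171 min
Efficiency = 155 / 171 * 100 = 90.6%

90.6%


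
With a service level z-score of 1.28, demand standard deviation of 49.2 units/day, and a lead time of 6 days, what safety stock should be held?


Formula: SS = z * sigma_d * sqrt(LT)
sqrt(LT) = sqrt(6) = 2.4495
SS = 1.28 * 49.2 * 2.4495
SS = 154.3 units

154.3 units


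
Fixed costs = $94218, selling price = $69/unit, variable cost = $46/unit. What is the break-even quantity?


Formula: BEQ = Fixed Costs / (Price - Variable Cost)
Contribution margin = $69 - $46 = $23/unit
BEQ = ceil($94218 / $23/unit) = ceil(4096.43) = 4097 units

4097 units


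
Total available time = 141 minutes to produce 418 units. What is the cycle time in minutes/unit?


Formula: CT = Available Time / Number of Units
CT = 141 min / 418 units
CT = 0.34 min/unit

0.34 min/unit


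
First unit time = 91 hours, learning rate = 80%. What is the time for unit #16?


Formula: T_n = T_1 * (learning_rate)^(log2(n)) where learning_rate = rate/100
Doublings = log2(16) = 4
T_n = 91 * 0.8^4
T_n = 91 * 0.4096 = 37.3 hours

37.3 hours


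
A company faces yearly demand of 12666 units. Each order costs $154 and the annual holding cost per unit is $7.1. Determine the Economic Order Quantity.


Formula: EOQ = sqrt(2 * D * S / H)
Numerator: 2 * 12666 * 154 = 3901128
2DS/H = 3901128 / 7.1 = 549454.6
EOQ = sqrt(549454.6) = 741.3 units

741.3 units


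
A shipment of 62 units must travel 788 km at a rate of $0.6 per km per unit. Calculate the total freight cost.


TC = dist * cost * units = 788 * 0.6 * 62 = $29313.60

$29313.60


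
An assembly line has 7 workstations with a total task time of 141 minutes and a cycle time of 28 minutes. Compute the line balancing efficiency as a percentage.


Formula: Efficiency = Sum of Task Times / (N_stations * CT) * 100
Total station capacity = 7 stations * 28 min = 196 min
Efficiency = 141 / 196 * 100 = 71.9%

71.9%


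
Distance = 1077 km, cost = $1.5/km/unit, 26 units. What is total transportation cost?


TC = dist * cost * units = 1077 * 1.5 * 26 = $42003.00

$42003.00


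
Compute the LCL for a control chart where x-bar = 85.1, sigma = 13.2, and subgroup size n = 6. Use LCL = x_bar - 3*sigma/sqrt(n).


LCL = 85.1 - 3 * 13.2 / sqrt(6)

68.93


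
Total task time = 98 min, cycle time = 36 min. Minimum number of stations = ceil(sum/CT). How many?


Formula: N_min = ceil(Sum of Task Times / Cycle Time)
N_min = ceil(98 min / 36 min) = ceil(2.7222)
N_min = 3 stations

3


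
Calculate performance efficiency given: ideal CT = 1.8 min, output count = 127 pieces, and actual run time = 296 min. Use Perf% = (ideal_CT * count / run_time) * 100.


Formula: Performance = (Ideal CT * Total Count) / Run Time * 100
Ideal output time = 1.8 * 127 = 228.6 min
Performance = 228.6 / 296 * 100 = 77.2%

77.2%


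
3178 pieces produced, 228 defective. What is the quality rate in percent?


Formula: Quality Rate = Good Pieces / Total Pieces * 100
Good pieces = 3178 - 228 = 2950
QR = 2950 / 3178 * 100 = 92.8%

92.8%


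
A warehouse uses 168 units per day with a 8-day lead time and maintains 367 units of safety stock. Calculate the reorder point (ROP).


Formula: ROP = (Daily Demand * Lead Time) + Safety Stock
Demand during lead time = 168 * 8 = 1344 units
ROP = 1344 + 367 = 1711 units

1711 units


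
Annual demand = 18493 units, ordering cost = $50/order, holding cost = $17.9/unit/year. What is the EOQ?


Formula: EOQ = sqrt(2 * D * S / H)
Numerator: 2 * 18493 * 50 = 1849300
2DS/H = 1849300 / 17.9 = 103312.8
EOQ = sqrt(103312.8) = 321.4 units

321.4 units


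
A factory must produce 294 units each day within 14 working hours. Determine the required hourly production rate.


Formula: Production Rate = Daily Demand / Available Hours
Rate = 294 units/day / 14 hours/day
Rate = 21.0 units/hour

21.0 units/hour


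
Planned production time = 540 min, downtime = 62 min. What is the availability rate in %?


Formula: Availability = (Planned Time - Downtime) / Planned Time * 100
Uptime = 540 - 62 = 478 min
Availability = 478 / 540 * 100 = 88.5%

88.5%


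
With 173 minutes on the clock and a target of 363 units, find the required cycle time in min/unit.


Formula: CT = Available Time / Number of Units
CT = 173 min / 363 units
CT = 0.48 min/unit

0.48 min/unit


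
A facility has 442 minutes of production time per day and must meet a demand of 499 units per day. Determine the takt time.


Formula: Takt Time = Available Production Time / Customer Demand
Takt = 442 min/day / 499 units/day
Takt = 0.89 min/unit

0.89 min/unit


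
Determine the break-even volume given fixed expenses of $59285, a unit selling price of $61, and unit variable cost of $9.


Formula: BEQ = Fixed Costs / (Price - Variable Cost)
Contribution margin = $61 - $9 = $52/unit
BEQ = ceil($59285 / $52/unit) = ceil(1140.1) = 1141 units

1141 units


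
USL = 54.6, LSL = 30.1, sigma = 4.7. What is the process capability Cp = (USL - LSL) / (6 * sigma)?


Cp = (54.6 - 30.1) / (6 * 4.7)

0.87


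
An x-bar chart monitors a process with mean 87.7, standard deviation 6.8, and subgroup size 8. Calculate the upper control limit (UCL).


UCL = 87.7 + 3 * 6.8 / sqrt(8)

94.91


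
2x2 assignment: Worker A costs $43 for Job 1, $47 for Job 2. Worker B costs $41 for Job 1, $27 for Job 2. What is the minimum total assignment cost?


Option 1: A->1 + B->2 = $43 + $27 = $70
Option 2: A->2 + B->1 = $47 + $41 = $88
Min cost = min($70, $88) = $70

$70


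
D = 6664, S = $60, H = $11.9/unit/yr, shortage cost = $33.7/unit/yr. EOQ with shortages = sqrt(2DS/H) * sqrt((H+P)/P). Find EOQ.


Formula: EOQ* = sqrt(2DS/H) * sqrt((H+P)/P)
Base EOQ = sqrt(2*6664*60/11.9) = 259.23 units
Correction = sqrt((11.9+33.7)/33.7) = 1.16324
EOQ* = 259.23 * 1.16324 = 301.5 units

301.5 units


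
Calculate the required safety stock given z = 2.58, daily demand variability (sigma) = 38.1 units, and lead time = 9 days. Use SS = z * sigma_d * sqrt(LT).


Formula: SS = z * sigma_d * sqrt(LT)
sqrt(LT) = sqrt(9) = 3.0
SS = 2.58 * 38.1 * 3.0
SS = 294.9 units

294.9 units


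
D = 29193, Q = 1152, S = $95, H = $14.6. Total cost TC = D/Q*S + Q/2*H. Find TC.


TC = 29193/1152 * 95 + 1152/2 * 14.6

$10817.01


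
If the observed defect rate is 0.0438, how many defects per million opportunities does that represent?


DPMO = defect_rate * 1000000 = 0.0438 * 1000000

43800


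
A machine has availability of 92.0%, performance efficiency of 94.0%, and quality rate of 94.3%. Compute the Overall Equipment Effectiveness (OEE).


Formula: OEE = Availability * Performance * Quality / 10000
A * P = 92.0% * 94.0% / 100 = 86.48%
OEE = 86.48% * 94.3% / 100 = 81.6%

81.6%


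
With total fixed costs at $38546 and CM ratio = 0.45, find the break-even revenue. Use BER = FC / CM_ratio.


Formula: BER = Fixed Costs / Contribution Margin Ratio
BER = $38546 / 0.45
BER = $85657.78 (to the nearest cent)

$85657.78


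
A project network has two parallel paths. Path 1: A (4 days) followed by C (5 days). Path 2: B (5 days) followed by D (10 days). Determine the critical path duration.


Path 1 = 4 + 5 = 9 days
Path 2 = 5 + 10 = 15 days
Duration = max(9, 15) = 15 days

15 days


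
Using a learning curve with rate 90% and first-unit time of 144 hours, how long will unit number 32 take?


Formula: T_n = T_1 * (learning_rate)^(log2(n)) where learning_rate = rate/100
Doublings = log2(32) = 5
T_n = 144 * 0.9^5
T_n = 144 * 0.5905 = 85.0 hours

85.0 hours


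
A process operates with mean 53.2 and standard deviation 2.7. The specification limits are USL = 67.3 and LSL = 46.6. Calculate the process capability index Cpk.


Cpu = (67.3 - 53.2) / (3 * 2.7) = 1.74
Cpl = (53.2 - 46.6) / (3 * 2.7) = 0.81
Cpk = min(1.74, 0.81) = 0.81

0.81


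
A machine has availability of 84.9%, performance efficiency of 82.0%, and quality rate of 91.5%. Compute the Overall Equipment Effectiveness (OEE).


Formula: OEE = Availability * Performance * Quality / 10000
A * P = 84.9% * 82.0% / 100 = 69.62%
OEE = 69.62% * 91.5% / 100 = 63.7%

63.7%


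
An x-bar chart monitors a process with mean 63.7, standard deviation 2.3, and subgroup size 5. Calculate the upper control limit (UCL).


UCL = 63.7 + 3 * 2.3 / sqrt(5)

66.79


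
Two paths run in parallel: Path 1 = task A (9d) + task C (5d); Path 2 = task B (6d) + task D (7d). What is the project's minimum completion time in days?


Path 1 = 9 + 5 = 14 days
Path 2 = 6 + 7 = 13 days
Duration = max(14, 13) = 14 days

14 days


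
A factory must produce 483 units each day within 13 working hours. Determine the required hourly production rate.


Formula: Production Rate = Daily Demand / Available Hours
Rate = 483 units/day / 13 hours/day
Rate = 37.2 units/hour

37.2 units/hour


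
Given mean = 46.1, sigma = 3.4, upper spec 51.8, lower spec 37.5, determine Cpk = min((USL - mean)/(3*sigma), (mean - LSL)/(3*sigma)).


Cpu = (51.8 - 46.1) / (3 * 3.4) = 0.56
Cpl = (46.1 - 37.5) / (3 * 3.4) = 0.84
Cpk = min(0.56, 0.84) = 0.56

0.56


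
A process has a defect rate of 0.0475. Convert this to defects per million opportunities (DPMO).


DPMO = defect_rate * 1000000 = 0.0475 * 1000000

47500


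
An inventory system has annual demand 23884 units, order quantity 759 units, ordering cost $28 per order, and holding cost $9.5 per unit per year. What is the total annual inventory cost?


TC = 23884/759 * 28 + 759/2 * 9.5

$4486.35


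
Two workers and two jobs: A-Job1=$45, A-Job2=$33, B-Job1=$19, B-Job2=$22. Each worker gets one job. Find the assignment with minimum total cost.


Option 1: A->1 + B->2 = $45 + $22 = $67
Option 2: A->2 + B->1 = $33 + $19 = $52
Min cost = min($67, $52) = $52

$52


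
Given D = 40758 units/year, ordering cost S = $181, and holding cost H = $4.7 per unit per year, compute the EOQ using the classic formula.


Formula: EOQ = sqrt(2 * D * S / H)
Numerator: 2 * 40758 * 181 = 14754396
2DS/H = 14754396 / 4.7 = 3139233.2
EOQ = sqrt(3139233.2) = 1771.8 units

1771.8 units


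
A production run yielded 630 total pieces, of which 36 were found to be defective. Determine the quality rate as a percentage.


Formula: Quality Rate = Good Pieces / Total Pieces * 100
Good pieces = 630 - 36 = 594
QR = 594 / 630 * 100 = 94.3%

94.3%


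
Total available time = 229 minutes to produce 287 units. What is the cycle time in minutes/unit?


Formula: CT = Available Time / Number of Units
CT = 229 min / 287 units
CT = 0.8 min/unit

0.8 min/unit


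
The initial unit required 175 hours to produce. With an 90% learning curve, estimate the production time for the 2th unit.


Formula: T_n = T_1 * (learning_rate)^(log2(n)) where learning_rate = rate/100
Doublings = log2(2) = 1
T_n = 175 * 0.9^1
T_n = 175 * 0.9 = 157.5 hours

157.5 hours


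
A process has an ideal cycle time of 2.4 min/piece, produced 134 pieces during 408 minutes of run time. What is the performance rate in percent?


Formula: Performance = (Ideal CT * Total Count) / Run Time * 100
Ideal output time = 2.4 * 134 = 321.6 min
Performance = 321.6 / 408 * 100 = 78.8%

78.8%


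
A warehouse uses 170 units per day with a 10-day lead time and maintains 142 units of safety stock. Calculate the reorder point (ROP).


Formula: ROP = (Daily Demand * Lead Time) + Safety Stock
Demand during lead time = 170 * 10 = 1700 units
ROP = 1700 + 142 = 1842 units

1842 units


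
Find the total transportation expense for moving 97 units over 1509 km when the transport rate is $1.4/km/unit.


TC = dist * cost * units = 1509 * 1.4 * 97 = $204922.20

$204922.20


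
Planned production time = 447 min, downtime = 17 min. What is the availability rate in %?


Formula: Availability = (Planned Time - Downtime) / Planned Time * 100
Uptime = 447 - 17 = 430 min
Availability = 430 / 447 * 100 = 96.2%

96.2%


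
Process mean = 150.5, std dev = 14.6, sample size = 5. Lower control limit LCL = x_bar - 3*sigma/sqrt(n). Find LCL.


LCL = 150.5 - 3 * 14.6 / sqrt(5)

130.91


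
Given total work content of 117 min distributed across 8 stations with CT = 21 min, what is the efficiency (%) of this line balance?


Formula: Efficiency = Sum of Task Times / (N_stations * CT) * 100
Total station capacity = 8 stations * 21 min = 168 min
Efficiency = 117 / 168 * 100 = 69.6%

69.6%


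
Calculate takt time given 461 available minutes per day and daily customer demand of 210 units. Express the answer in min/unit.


Formula: Takt Time = Available Production Time / Customer Demand
Takt = 461 min/day / 210 units/day
Takt = 2.2 min/unit

2.2 min/unit


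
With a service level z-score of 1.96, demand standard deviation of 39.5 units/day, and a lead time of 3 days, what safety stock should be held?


Formula: SS = z * sigma_d * sqrt(LT)
sqrt(LT) = sqrt(3) = 1.7321
SS = 1.96 * 39.5 * 1.7321
SS = 134.1 units

134.1 units


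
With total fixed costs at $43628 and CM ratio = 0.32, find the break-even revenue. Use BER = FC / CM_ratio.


Formula: BER = Fixed Costs / Contribution Margin Ratio
BER = $43628 / 0.32
BER = $136337.50 (to the nearest cent)

$136337.50


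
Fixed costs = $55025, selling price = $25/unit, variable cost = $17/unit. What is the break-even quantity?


Formula: BEQ = Fixed Costs / (Price - Variable Cost)
Contribution margin = $25 - $17 = $8/unit
BEQ = ceil($55025 / $8/unit) = ceil(6878.12) = 6879 units

6879 units


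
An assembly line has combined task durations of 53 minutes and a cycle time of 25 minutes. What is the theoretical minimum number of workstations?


Formula: N_min = ceil(Sum of Task Times / Cycle Time)
N_min = ceil(53 min / 25 min) = ceil(2.12)
N_min = 3 stations

3


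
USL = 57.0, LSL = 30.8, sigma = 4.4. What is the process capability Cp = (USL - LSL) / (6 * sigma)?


Cp = (57.0 - 30.8) / (6 * 4.4)

0.99


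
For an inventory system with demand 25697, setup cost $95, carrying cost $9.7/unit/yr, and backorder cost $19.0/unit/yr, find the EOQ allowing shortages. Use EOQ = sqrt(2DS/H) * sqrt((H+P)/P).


Formula: EOQ* = sqrt(2DS/H) * sqrt((H+P)/P)
Base EOQ = sqrt(2*25697*95/9.7) = 709.47 units
Correction = sqrt((9.7+19.0)/19.0) = 1.22903
EOQ* = 709.47 * 1.22903 = 872.0 units

872.0 units


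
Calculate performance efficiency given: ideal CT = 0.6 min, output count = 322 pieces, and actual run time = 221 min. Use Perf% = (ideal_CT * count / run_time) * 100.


Formula: Performance = (Ideal CT * Total Count) / Run Time * 100
Ideal output time = 0.6 * 322 = 193.2 min
Performance = 193.2 / 221 * 100 = 87.4%

87.4%


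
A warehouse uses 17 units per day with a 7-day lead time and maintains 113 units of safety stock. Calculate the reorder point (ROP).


Formula: ROP = (Daily Demand * Lead Time) + Safety Stock
Demand during lead time = 17 * 7 = 119 units
ROP = 119 + 113 = 232 units

232 units


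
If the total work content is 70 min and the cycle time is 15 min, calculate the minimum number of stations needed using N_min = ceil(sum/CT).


Formula: N_min = ceil(Sum of Task Times / Cycle Time)
N_min = ceil(70 min / 15 min) = ceil(4.6667)
N_min = 5 stations

5


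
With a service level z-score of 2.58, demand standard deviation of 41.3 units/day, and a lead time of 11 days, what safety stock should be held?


Formula: SS = z * sigma_d * sqrt(LT)
sqrt(LT) = sqrt(11) = 3.3166
SS = 2.58 * 41.3 * 3.3166
SS = 353.4 units

353.4 units


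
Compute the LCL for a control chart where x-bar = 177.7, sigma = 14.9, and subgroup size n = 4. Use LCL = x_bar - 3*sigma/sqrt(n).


LCL = 177.7 - 3 * 14.9 / sqrt(4)

155.35


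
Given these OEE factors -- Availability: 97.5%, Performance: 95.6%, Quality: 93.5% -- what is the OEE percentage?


Formula: OEE = Availability * Performance * Quality / 10000
A * P = 97.5% * 95.6% / 100 = 93.21%
OEE = 93.21% * 93.5% / 100 = 87.2%

87.2%


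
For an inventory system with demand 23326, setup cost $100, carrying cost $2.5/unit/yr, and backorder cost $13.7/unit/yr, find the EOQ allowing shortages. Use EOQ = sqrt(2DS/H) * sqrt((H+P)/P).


Formula: EOQ* = sqrt(2DS/H) * sqrt((H+P)/P)
Base EOQ = sqrt(2*23326*100/2.5) = 1366.05 units
Correction = sqrt((2.5+13.7)/13.7) = 1.08742
EOQ* = 1366.05 * 1.08742 = 1485.5 units

1485.5 units


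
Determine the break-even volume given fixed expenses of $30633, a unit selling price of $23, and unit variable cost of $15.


Formula: BEQ = Fixed Costs / (Price - Variable Cost)
Contribution margin = $23 - $15 = $8/unit
BEQ = ceil($30633 / $8/unit) = ceil(3829.12) = 3830 units

3830 units


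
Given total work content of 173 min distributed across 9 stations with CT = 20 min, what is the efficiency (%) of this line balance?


Formula: Efficiency = Sum of Task Times / (N_stations * CT) * 100
Total station capacity = 9 stations * 20 min = 180 min
Efficiency = 173 / 180 * 100 = 96.1%

96.1%


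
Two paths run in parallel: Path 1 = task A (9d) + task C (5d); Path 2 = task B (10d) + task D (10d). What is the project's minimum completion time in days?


Path 1 = 9 + 5 = 14 days
Path 2 = 10 + 10 = 20 days
Duration = max(14, 20) = 20 days

20 days


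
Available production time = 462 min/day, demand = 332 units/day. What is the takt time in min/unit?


Formula: Takt Time = Available Production Time / Customer Demand
Takt = 462 min/day / 332 units/day
Takt = 1.39 min/unit

1.39 min/unit


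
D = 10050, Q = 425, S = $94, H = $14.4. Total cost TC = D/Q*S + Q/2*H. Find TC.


TC = 10050/425 * 94 + 425/2 * 14.4

$5282.82


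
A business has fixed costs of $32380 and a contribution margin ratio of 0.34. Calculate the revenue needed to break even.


Formula: BER = Fixed Costs / Contribution Margin Ratio
BER = $32380 / 0.34
BER = $95235.29 (to the nearest cent)

$95235.29


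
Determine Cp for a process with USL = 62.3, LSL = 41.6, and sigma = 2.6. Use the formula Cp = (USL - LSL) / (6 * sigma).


Cp = (62.3 - 41.6) / (6 * 2.6)

1.33


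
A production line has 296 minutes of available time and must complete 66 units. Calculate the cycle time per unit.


Formula: CT = Available Time / Number of Units
CT = 296 min / 66 units
CT = 4.48 min/unit

4.48 min/unit


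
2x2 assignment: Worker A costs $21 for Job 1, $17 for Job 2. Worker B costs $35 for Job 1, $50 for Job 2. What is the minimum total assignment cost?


Option 1: A->1 + B->2 = $21 + $50 = $71
Option 2: A->2 + B->1 = $17 + $35 = $52
Min cost = min($71, $52) = $52

$52


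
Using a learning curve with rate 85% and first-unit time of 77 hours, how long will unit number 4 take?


Formula: T_n = T_1 * (learning_rate)^(log2(n)) where learning_rate = rate/100
Doublings = log2(4) = 2
T_n = 77 * 0.85^2
T_n = 77 * 0.7225 = 55.6 hours

55.6 hours


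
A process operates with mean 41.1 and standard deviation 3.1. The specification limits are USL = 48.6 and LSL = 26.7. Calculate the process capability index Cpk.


Cpu = (48.6 - 41.1) / (3 * 3.1) = 0.81
Cpl = (41.1 - 26.7) / (3 * 3.1) = 1.55
Cpk = min(0.81, 1.55) = 0.81

0.81


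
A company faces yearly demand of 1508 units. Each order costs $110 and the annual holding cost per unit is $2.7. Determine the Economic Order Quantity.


Formula: EOQ = sqrt(2 * D * S / H)
Numerator: 2 * 1508 * 110 = 331760
2DS/H = 331760 / 2.7 = 122874.1
EOQ = sqrt(122874.1) = 350.5 units

350.5 units


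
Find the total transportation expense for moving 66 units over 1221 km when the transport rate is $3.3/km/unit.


TC = dist * cost * units = 1221 * 3.3 * 66 = $265933.80

$265933.80


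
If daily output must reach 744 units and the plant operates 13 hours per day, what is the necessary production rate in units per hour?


Formula: Production Rate = Daily Demand / Available Hours
Rate = 744 units/day / 13 hours/day
Rate = 57.2 units/hour

57.2 units/hour


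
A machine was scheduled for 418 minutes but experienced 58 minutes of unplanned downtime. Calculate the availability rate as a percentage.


Formula: Availability = (Planned Time - Downtime) / Planned Time * 100
Uptime = 418 - 58 = 360 min
Availability = 360 / 418 * 100 = 86.1%

86.1%


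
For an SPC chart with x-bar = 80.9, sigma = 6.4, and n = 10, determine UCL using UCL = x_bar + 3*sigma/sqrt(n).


UCL = 80.9 + 3 * 6.4 / sqrt(10)

86.97


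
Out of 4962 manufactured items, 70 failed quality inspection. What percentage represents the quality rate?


Formula: Quality Rate = Good Pieces / Total Pieces * 100
Good pieces = 4962 - 70 = 4892
QR = 4892 / 4962 * 100 = 98.6%

98.6%


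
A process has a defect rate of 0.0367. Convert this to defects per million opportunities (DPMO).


DPMO = defect_rate * 1000000 = 0.0367 * 1000000

36700


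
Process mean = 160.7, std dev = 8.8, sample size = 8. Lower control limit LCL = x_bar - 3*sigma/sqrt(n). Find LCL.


LCL = 160.7 - 3 * 8.8 / sqrt(8)

151.37


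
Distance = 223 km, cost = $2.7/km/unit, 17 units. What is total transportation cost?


TC = dist * cost * units = 223 * 2.7 * 17 = $10235.70

$10235.70


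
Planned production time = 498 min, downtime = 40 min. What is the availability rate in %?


Formula: Availability = (Planned Time - Downtime) / Planned Time * 100
Uptime = 498 - 40 = 458 min
Availability = 458 / 498 * 100 = 92.0%

92.0%


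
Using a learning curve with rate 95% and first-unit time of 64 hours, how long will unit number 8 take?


Formula: T_n = T_1 * (learning_rate)^(log2(n)) where learning_rate = rate/100
Doublings = log2(8) = 3
T_n = 64 * 0.95^3
T_n = 64 * 0.8574 = 54.9 hours

54.9 hours


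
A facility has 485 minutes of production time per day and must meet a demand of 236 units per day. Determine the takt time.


Formula: Takt Time = Available Production Time / Customer Demand
Takt = 485 min/day / 236 units/day
Takt = 2.06 min/unit

2.06 min/unit


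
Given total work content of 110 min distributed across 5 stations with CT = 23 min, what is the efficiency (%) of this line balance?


Formula: Efficiency = Sum of Task Times / (N_stations * CT) * 100
Total station capacity = 5 stations * 23 min = 115 min
Efficiency = 110 / 115 * 100 = 95.7%

95.7%


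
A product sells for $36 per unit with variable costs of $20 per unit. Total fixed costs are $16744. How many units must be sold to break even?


Formula: BEQ = Fixed Costs / (Price - Variable Cost)
Contribution margin = $36 - $20 = $16/unit
BEQ = ceil($16744 / $16/unit) = ceil(1046.5) = 1047 units

1047 units


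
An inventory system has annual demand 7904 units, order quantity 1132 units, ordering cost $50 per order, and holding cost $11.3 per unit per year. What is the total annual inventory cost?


TC = 7904/1132 * 50 + 1132/2 * 11.3

$6744.92


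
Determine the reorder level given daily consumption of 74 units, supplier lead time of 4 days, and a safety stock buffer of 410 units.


Formula: ROP = (Daily Demand * Lead Time) + Safety Stock
Demand during lead time = 74 * 4 = 296 units
ROP = 296 + 410 = 706 units

706 units


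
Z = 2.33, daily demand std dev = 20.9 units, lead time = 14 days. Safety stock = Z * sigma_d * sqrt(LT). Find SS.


Formula: SS = z * sigma_d * sqrt(LT)
sqrt(LT) = sqrt(14) = 3.7417
SS = 2.33 * 20.9 * 3.7417
SS = 182.2 units

182.2 units


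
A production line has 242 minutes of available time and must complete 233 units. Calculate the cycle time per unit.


Formula: CT = Available Time / Number of Units
CT = 242 min / 233 units
CT = 1.04 min/unit

1.04 min/unit


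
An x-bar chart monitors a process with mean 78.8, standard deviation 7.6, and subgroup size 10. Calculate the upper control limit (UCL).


UCL = 78.8 + 3 * 7.6 / sqrt(10)

86.01


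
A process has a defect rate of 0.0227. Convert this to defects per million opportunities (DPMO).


DPMO = defect_rate * 1000000 = 0.0227 * 1000000

22700


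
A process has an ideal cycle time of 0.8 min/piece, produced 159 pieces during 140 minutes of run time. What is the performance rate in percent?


Formula: Performance = (Ideal CT * Total Count) / Run Time * 100
Ideal output time = 0.8 * 159 = 127.2 min
Performance = 127.2 / 140 * 100 = 90.9%

90.9%


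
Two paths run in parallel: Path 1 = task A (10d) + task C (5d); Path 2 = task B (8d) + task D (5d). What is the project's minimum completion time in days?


Path 1 = 10 + 5 = 15 days
Path 2 = 8 + 5 = 13 days
Duration = max(15, 13) = 15 days

15 days


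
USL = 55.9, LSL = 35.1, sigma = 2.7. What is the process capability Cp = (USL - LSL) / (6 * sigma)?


Cp = (55.9 - 35.1) / (6 * 2.7)

1.28


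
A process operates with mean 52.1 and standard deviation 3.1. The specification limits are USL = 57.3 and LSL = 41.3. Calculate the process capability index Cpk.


Cpu = (57.3 - 52.1) / (3 * 3.1) = 0.56
Cpl = (52.1 - 41.3) / (3 * 3.1) = 1.16
Cpk = min(0.56, 1.16) = 0.56

0.56


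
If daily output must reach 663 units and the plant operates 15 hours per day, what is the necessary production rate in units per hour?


Formula: Production Rate = Daily Demand / Available Hours
Rate = 663 units/day / 15 hours/day
Rate = 44.2 units/hour

44.2 units/hour


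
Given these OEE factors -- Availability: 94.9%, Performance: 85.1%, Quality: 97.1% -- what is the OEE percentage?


Formula: OEE = Availability * Performance * Quality / 10000
A * P = 94.9% * 85.1% / 100 = 80.76%
OEE = 80.76% * 97.1% / 100 = 78.4%

78.4%


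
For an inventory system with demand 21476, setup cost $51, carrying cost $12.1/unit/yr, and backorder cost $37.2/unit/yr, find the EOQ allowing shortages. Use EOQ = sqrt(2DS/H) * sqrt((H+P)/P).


Formula: EOQ* = sqrt(2DS/H) * sqrt((H+P)/P)
Base EOQ = sqrt(2*21476*51/12.1) = 425.48 units
Correction = sqrt((12.1+37.2)/37.2) = 1.1512
EOQ* = 425.48 * 1.1512 = 489.8 units

489.8 units


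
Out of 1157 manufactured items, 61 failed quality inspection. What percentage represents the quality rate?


Formula: Quality Rate = Good Pieces / Total Pieces * 100
Good pieces = 1157 - 61 = 1096
QR = 1096 / 1157 * 100 = 94.7%

94.7%


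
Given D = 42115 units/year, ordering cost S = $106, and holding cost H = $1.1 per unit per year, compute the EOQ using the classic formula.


Formula: EOQ = sqrt(2 * D * S / H)
Numerator: 2 * 42115 * 106 = 8928380
2DS/H = 8928380 / 1.1 = 8116709.1
EOQ = sqrt(8116709.1) = 2849.0 units

2849.0 units


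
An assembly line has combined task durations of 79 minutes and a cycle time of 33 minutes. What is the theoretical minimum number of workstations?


Formula: N_min = ceil(Sum of Task Times / Cycle Time)
N_min = ceil(79 min / 33 min) = ceil(2.3939)
N_min = 3 stations

3


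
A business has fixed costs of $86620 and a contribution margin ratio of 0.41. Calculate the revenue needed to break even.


Formula: BER = Fixed Costs / Contribution Margin Ratio
BER = $86620 / 0.41
BER = $211268.29 (to the nearest cent)

$211268.29


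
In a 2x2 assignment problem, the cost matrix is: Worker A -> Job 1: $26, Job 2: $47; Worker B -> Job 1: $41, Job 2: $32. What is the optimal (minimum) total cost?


Option 1: A->1 + B->2 = $26 + $32 = $58
Option 2: A->2 + B->1 = $47 + $41 = $88
Min cost = min($58, $88) = $58

$58


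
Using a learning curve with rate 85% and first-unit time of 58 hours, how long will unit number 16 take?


Formula: T_n = T_1 * (learning_rate)^(log2(n)) where learning_rate = rate/100
Doublings = log2(16) = 4
T_n = 58 * 0.85^4
T_n = 58 * 0.522 = 30.3 hours

30.3 hours


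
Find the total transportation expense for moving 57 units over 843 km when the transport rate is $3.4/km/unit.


TC = dist * cost * units = 843 * 3.4 * 57 = $163373.40

$163373.40


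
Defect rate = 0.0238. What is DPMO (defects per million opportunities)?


DPMO = defect_rate * 1000000 = 0.0238 * 1000000

23800


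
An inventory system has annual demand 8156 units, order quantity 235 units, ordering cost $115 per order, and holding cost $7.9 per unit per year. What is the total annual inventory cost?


TC = 8156/235 * 115 + 235/2 * 7.9

$4919.48


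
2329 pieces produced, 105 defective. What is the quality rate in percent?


Formula: Quality Rate = Good Pieces / Total Pieces * 100
Good pieces = 2329 - 105 = 2224
QR = 2224 / 2329 * 100 = 95.5%

95.5%


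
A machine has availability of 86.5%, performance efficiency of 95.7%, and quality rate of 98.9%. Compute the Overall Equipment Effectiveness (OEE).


Formula: OEE = Availability * Performance * Quality / 10000
A * P = 86.5% * 95.7% / 100 = 82.78%
OEE = 82.78% * 98.9% / 100 = 81.9%

81.9%


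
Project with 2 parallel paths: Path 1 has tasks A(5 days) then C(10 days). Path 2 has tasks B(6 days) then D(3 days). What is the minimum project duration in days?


Path 1 = 5 + 10 = 15 days
Path 2 = 6 + 3 = 9 days
Duration = max(15, 9) = 15 days

15 days


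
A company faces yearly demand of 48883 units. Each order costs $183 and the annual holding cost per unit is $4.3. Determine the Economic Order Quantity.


Formula: EOQ = sqrt(2 * D * S / H)
Numerator: 2 * 48883 * 183 = 17891178
2DS/H = 17891178 / 4.3 = 4160739.1
EOQ = sqrt(4160739.1) = 2039.8 units

2039.8 units


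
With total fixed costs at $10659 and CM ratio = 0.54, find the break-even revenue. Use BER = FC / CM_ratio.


Formula: BER = Fixed Costs / Contribution Margin Ratio
BER = $10659 / 0.54
BER = $19738.89 (to the nearest cent)

$19738.89


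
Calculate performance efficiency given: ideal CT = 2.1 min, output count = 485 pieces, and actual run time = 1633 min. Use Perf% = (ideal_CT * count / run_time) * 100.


Formula: Performance = (Ideal CT * Total Count) / Run Time * 100
Ideal output time = 2.1 * 485 = 1018.5 min
Performance = 1018.5 / 1633 * 100 = 62.4%

62.4%


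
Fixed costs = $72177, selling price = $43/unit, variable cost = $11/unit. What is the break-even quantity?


Formula: BEQ = Fixed Costs / (Price - Variable Cost)
Contribution margin = $43 - $11 = $32/unit
BEQ = ceil($72177 / $32/unit) = ceil(2255.53) = 2256 units

2256 units


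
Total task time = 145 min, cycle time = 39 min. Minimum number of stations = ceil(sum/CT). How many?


Formula: N_min = ceil(Sum of Task Times / Cycle Time)
N_min = ceil(145 min / 39 min) = ceil(3.7179)
N_min = 4 stations

4


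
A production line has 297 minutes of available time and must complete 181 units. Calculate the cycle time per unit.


Formula: CT = Available Time / Number of Units
CT = 297 min / 181 units
CT = 1.64 min/unit

1.64 min/unit


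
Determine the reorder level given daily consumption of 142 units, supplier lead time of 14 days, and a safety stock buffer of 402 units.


Formula: ROP = (Daily Demand * Lead Time) + Safety Stock
Demand during lead time = 142 * 14 = 1988 units
ROP = 1988 + 402 = 2390 units

2390 units


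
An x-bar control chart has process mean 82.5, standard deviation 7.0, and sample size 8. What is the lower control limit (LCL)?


LCL = 82.5 - 3 * 7.0 / sqrt(8)

75.08


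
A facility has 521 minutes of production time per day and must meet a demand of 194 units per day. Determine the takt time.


Formula: Takt Time = Available Production Time / Customer Demand
Takt = 521 min/day / 194 units/day
Takt = 2.69 min/unit

2.69 min/unit


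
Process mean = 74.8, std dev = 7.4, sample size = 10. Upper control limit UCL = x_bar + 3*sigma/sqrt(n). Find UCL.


UCL = 74.8 + 3 * 7.4 / sqrt(10)

81.82


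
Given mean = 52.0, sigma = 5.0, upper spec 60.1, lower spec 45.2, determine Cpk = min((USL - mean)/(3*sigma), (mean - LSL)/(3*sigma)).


Cpu = (60.1 - 52.0) / (3 * 5.0) = 0.54
Cpl = (52.0 - 45.2) / (3 * 5.0) = 0.45
Cpk = min(0.54, 0.45) = 0.45

0.45


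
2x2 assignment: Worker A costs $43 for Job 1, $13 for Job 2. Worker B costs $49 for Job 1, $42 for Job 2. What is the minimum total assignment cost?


Option 1: A->1 + B->2 = $43 + $42 = $85
Option 2: A->2 + B->1 = $13 + $49 = $62
Min cost = min($85, $62) = $62

$62


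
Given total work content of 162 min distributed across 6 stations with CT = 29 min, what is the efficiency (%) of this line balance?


Formula: Efficiency = Sum of Task Times / (N_stations * CT) * 100
Total station capacity = 6 stations * 29 min = 174 min
Efficiency = 162 / 174 * 100 = 93.1%

93.1%


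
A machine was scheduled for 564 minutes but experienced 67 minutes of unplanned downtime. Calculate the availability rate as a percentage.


Formula: Availability = (Planned Time - Downtime) / Planned Time * 100
Uptime = 564 - 67 = 497 min
Availability = 497 / 564 * 100 = 88.1%

88.1%


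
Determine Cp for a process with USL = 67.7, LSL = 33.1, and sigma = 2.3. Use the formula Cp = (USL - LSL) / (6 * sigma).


Cp = (67.7 - 33.1) / (6 * 2.3)

2.51


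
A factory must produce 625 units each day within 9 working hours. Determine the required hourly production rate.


Formula: Production Rate = Daily Demand / Available Hours
Rate = 625 units/day / 9 hours/day
Rate = 69.4 units/hour

69.4 units/hour


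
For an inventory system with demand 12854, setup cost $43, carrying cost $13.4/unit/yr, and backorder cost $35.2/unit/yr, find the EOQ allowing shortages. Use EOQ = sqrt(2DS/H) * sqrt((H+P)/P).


Formula: EOQ* = sqrt(2DS/H) * sqrt((H+P)/P)
Base EOQ = sqrt(2*12854*43/13.4) = 287.22 units
Correction = sqrt((13.4+35.2)/35.2) = 1.17502
EOQ* = 287.22 * 1.17502 = 337.5 units

337.5 units


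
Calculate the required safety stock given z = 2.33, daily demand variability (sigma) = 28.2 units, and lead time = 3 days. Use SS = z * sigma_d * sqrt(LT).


Formula: SS = z * sigma_d * sqrt(LT)
sqrt(LT) = sqrt(3) = 1.7321
SS = 2.33 * 28.2 * 1.7321
SS = 113.8 units

113.8 units


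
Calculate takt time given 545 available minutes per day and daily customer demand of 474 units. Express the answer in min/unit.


Formula: Takt Time = Available Production Time / Customer Demand
Takt = 545 min/day / 474 units/day
Takt = 1.15 min/unit

1.15 min/unit


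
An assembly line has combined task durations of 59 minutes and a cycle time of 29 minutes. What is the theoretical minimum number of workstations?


Formula: N_min = ceil(Sum of Task Times / Cycle Time)
N_min = ceil(59 min / 29 min) = ceil(2.0345)
N_min = 3 stations

3


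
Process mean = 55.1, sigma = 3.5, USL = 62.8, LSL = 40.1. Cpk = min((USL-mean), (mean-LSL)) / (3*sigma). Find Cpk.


Cpu = (62.8 - 55.1) / (3 * 3.5) = 0.73
Cpl = (55.1 - 40.1) / (3 * 3.5) = 1.43
Cpk = min(0.73, 1.43) = 0.73

0.73


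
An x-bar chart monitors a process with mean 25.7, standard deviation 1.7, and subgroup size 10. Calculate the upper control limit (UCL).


UCL = 25.7 + 3 * 1.7 / sqrt(10)

27.31


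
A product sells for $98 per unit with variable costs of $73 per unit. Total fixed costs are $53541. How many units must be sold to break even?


Formula: BEQ = Fixed Costs / (Price - Variable Cost)
Contribution margin = $98 - $73 = $25/unit
BEQ = ceil($53541 / $25/unit) = ceil(2141.64) = 2142 units

2142 units


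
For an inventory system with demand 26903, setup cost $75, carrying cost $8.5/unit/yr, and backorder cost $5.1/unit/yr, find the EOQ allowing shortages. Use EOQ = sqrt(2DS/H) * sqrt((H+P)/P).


Formula: EOQ* = sqrt(2DS/H) * sqrt((H+P)/P)
Base EOQ = sqrt(2*26903*75/8.5) = 689.03 units
Correction = sqrt((8.5+5.1)/5.1) = 1.63299
EOQ* = 689.03 * 1.63299 = 1125.2 units

1125.2 units


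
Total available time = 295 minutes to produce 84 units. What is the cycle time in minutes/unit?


Formula: CT = Available Time / Number of Units
CT = 295 min / 84 units
CT = 3.51 min/unit

3.51 min/unit


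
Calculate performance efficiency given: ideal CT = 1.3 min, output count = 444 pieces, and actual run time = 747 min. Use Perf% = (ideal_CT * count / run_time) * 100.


Formula: Performance = (Ideal CT * Total Count) / Run Time * 100
Ideal output time = 1.3 * 444 = 577.2 min
Performance = 577.2 / 747 * 100 = 77.3%

77.3%


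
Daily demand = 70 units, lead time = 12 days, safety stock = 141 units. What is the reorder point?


Formula: ROP = (Daily Demand * Lead Time) + Safety Stock
Demand during lead time = 70 * 12 = 840 units
ROP = 840 + 141 = 981 units

981 units


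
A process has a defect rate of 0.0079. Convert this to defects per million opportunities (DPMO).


DPMO = defect_rate * 1000000 = 0.0079 * 1000000

7900


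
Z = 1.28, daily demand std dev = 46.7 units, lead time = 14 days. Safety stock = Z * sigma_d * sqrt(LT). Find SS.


Formula: SS = z * sigma_d * sqrt(LT)
sqrt(LT) = sqrt(14) = 3.7417
SS = 1.28 * 46.7 * 3.7417
SS = 223.7 units

223.7 units


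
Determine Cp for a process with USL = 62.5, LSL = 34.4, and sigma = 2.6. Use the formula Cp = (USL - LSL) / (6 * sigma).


Cp = (62.5 - 34.4) / (6 * 2.6)

1.8


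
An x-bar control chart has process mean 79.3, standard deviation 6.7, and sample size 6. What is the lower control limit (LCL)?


LCL = 79.3 - 3 * 6.7 / sqrt(6)

71.09


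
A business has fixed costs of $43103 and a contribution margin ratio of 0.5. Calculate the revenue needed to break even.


Formula: BER = Fixed Costs / Contribution Margin Ratio
BER = $43103 / 0.5
BER = $86206.00 (to the nearest cent)

$86206.00


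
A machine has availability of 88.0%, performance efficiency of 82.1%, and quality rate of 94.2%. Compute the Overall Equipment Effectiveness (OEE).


Formula: OEE = Availability * Performance * Quality / 10000
A * P = 88.0% * 82.1% / 100 = 72.25%
OEE = 72.25% * 94.2% / 100 = 68.1%

68.1%
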